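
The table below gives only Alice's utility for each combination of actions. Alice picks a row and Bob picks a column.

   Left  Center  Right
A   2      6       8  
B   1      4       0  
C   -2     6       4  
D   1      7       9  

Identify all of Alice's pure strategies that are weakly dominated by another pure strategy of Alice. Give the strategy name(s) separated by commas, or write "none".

B, C

A is not dominated — it holds its own against B at Left (2>1); C at Left (2>-2); D at Left (2>1).
B: dominated, since A does at least as well everywhere (Left: 2>1, Center: 6>4, Right: 8>0).
A weakly dominates C — Left: 2>-2, Center: 6=6, Right: 8>4.
Nothing dominates D: A at Center (7>6); B at Center (7>4); C at Left (1>-2).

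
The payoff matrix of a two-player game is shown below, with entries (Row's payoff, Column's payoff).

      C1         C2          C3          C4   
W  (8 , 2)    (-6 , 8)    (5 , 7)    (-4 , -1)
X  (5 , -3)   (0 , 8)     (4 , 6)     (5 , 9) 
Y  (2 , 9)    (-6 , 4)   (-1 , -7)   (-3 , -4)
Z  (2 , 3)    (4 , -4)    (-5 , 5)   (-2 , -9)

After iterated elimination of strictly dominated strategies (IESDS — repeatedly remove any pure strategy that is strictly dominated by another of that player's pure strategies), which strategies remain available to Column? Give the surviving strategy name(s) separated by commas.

C2, C3, C4

Row Y is eliminated: X beats it against every remaining column (C1: 5>2, C2: 0>-6, C3: 4>-1, C4: 5>-3).
For Column, C3 strictly dominates C1 on the remaining rows (W: 7>2, X: 6>-3, Z: 5>3); eliminate C1.
Among the remaining strategies, none is strictly dominated by another pure strategy of the same player, so the elimination stops.
Surviving strategies — Row: {W, X, Z}; Column: {C2, C3, C4}.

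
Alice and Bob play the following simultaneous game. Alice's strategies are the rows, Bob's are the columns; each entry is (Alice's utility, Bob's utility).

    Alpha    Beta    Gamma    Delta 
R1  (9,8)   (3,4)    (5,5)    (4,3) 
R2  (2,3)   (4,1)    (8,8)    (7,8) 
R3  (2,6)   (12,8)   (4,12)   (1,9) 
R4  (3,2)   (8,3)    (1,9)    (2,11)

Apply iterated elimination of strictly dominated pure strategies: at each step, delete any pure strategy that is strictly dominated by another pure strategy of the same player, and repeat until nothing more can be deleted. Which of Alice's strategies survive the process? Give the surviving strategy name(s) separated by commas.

R1, R2

For Bob, Gamma strictly dominates Beta on the remaining rows (R1: 5>4, R2: 8>1, R3: 12>8, R4: 9>3); eliminate Beta.
Row R3 is eliminated: R1 beats it against every remaining column (Alpha: 9>2, Gamma: 5>4, Delta: 4>1).
For Alice, R1 strictly dominates R4 on the remaining columns (Alpha: 9>3, Gamma: 5>1, Delta: 4>2); eliminate R4.
Among the remaining strategies, none is strictly dominated by another pure strategy of the same player, so the elimination stops.
Surviving strategies — Alice: {R1, R2}; Bob: {Alpha, Gamma, Delta}.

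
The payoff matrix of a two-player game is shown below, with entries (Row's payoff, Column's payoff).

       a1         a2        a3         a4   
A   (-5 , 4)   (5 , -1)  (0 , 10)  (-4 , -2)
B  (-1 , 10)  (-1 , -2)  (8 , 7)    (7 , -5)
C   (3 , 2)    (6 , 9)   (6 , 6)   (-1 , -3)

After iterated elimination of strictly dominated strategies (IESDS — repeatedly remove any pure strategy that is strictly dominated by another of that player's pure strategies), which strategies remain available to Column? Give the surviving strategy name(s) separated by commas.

a1, a2, a3

Row A is eliminated: C beats it against every remaining column (a1: 3>-5, a2: 6>5, a3: 6>0, a4: -1>-4).
Column's strategy a4 is strictly dominated by a1 (B: 10>-5, C: 2>-3) and is removed.
Among the remaining strategies, none is strictly dominated by another pure strategy of the same player, so the elimination stops.
Surviving strategies — Row: {B, C}; Column: {a1, a2, a3}.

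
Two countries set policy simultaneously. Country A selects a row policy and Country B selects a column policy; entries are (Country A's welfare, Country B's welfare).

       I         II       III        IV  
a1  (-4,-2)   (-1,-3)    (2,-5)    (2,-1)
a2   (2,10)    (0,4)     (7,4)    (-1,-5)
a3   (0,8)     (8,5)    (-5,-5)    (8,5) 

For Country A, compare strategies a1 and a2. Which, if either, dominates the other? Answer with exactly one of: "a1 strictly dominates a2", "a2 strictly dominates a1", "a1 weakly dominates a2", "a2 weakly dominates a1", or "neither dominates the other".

a1's payoffs vs a2's, by Country B's action — I: -4<2, II: -1<0, III: 2<7, IV: 2>-1.
a1 does better at IV but worse at I, II, III; neither strategy dominates the other.

neither dominates the other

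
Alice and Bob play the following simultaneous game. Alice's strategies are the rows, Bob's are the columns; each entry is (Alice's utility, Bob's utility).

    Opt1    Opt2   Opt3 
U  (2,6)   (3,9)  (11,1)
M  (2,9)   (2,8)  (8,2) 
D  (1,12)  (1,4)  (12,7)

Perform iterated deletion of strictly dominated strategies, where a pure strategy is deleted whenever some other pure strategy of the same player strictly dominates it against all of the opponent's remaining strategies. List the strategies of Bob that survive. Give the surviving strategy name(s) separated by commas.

Opt1, Opt2

For Bob, Opt1 strictly dominates Opt3 on the remaining rows (U: 6>1, M: 9>2, D: 12>7); eliminate Opt3.
Alice's strategy D is strictly dominated by U (Opt1: 2>1, Opt2: 3>1) and is removed.
Among the remaining strategies, none is strictly dominated by another pure strategy of the same player, so the elimination stops.
Surviving strategies — Alice: {U, M}; Bob: {Opt1, Opt2}.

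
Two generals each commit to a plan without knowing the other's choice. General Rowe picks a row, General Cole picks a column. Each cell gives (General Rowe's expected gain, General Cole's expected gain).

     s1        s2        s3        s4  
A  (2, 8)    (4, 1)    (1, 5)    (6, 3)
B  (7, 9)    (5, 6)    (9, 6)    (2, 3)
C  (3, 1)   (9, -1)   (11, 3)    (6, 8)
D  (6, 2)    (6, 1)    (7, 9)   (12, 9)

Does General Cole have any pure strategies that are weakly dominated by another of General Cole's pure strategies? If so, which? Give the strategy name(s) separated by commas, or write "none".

s2

s1 is not dominated — it holds its own against s2 at A (8>1); s3 at A (8>5); s4 at A (8>3).
s1 weakly dominates s2 — A: 8>1, B: 9>6, C: 1>-1, D: 2>1.
s3: no other strategy beats it everywhere (s1 at C (3>1); s2 at A (5>1); s4 at A (5>3)).
s4 is not dominated — it holds its own against s1 at C (8>1); s2 at A (3>1); s3 at C (8>3).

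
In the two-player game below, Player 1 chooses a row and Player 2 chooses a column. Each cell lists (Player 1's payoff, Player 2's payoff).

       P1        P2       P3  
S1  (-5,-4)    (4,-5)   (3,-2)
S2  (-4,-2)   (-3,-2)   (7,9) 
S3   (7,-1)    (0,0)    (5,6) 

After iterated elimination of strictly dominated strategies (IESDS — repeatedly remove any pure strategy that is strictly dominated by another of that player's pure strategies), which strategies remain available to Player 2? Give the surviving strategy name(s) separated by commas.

For Player 2, P3 strictly dominates P1 on the remaining rows (S1: -2>-4, S2: 9>-2, S3: 6>-1); eliminate P1.
Column P2 is eliminated: P3 beats it against every remaining row (S1: -2>-5, S2: 9>-2, S3: 6>0).
Player 1's strategy S1 is strictly dominated by S2 (P3: 7>3) and is removed.
Player 1's strategy S3 is strictly dominated by S2 (P3: 7>5) and is removed.
Among the remaining strategies, none is strictly dominated by another pure strategy of the same player, so the elimination stops.
Surviving strategies — Player 1: {S2}; Player 2: {P3}.

P3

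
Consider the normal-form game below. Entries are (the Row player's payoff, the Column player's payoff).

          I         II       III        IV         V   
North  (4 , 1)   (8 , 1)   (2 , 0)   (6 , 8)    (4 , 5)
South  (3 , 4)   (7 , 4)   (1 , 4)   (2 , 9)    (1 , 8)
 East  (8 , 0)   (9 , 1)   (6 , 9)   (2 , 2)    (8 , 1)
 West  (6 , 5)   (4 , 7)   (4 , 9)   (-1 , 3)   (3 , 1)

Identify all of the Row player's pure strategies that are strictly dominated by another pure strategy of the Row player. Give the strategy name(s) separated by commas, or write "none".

North: no other strategy beats it everywhere (South at I (4>3); East at IV (6>2); West at II (8>4)).
North strictly dominates South — I: 4>3, II: 8>7, III: 2>1, IV: 6>2, V: 4>1.
East is not dominated — it holds its own against North at I (8>4); South at I (8>3); West at I (8>6).
West is strictly dominated by East (I: 8>6, II: 9>4, III: 6>4, IV: 2>-1, V: 8>3).

South, West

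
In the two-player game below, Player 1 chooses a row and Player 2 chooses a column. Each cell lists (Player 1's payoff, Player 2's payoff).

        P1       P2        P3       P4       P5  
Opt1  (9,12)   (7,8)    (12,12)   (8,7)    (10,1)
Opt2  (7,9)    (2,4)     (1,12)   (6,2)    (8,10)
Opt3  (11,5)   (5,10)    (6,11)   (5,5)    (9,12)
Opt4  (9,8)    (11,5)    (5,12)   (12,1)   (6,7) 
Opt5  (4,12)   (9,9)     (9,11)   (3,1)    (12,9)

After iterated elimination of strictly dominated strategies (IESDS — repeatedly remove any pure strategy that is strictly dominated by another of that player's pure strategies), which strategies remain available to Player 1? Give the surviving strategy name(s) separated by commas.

For Player 1, Opt1 strictly dominates Opt2 on the remaining columns (P1: 9>7, P2: 7>2, P3: 12>1, P4: 8>6, P5: 10>8); eliminate Opt2.
Player 2's strategy P2 is strictly dominated by P3 (Opt1: 12>8, Opt3: 11>10, Opt4: 12>5, Opt5: 11>9) and is removed.
Column P4 is eliminated: P3 beats it against every remaining row (Opt1: 12>7, Opt3: 11>5, Opt4: 12>1, Opt5: 11>1).
Player 1's strategy Opt4 is strictly dominated by Opt3 (P1: 11>9, P3: 6>5, P5: 9>6) and is removed.
Among the remaining strategies, none is strictly dominated by another pure strategy of the same player, so the elimination stops.
Surviving strategies — Player 1: {Opt1, Opt3, Opt5}; Player 2: {P1, P3, P5}.

Opt1, Opt3, Opt5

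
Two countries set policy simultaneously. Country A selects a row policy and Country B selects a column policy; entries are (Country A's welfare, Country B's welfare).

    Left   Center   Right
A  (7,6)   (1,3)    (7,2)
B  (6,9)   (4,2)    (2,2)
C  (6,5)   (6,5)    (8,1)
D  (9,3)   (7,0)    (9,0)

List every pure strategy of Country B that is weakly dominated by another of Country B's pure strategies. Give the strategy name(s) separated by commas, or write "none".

Center, Right

Nothing dominates Left: Center at A (6>3); Right at A (6>2).
Left weakly dominates Center — A: 6>3, B: 9>2, C: 5=5, D: 3>0.
Right: dominated, since Left does at least as well everywhere (A: 6>2, B: 9>2, C: 5>1, D: 3>0).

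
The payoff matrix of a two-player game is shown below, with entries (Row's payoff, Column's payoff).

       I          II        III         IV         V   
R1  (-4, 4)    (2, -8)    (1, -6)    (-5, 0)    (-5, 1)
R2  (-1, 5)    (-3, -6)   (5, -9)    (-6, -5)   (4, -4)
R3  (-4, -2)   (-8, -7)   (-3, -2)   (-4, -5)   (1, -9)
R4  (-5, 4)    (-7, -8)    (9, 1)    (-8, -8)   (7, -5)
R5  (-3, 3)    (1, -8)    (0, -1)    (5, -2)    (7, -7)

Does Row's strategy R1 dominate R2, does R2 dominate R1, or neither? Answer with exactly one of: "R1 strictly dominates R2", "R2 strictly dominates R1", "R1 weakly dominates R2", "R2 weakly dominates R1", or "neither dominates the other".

Compare R1 to R2 across every action of Column: I: -4<-1, II: 2>-3, III: 1<5, IV: -5>-6, V: -5<4.
R1 does better at II, IV but worse at I, III, V; neither strategy dominates the other.

neither dominates the other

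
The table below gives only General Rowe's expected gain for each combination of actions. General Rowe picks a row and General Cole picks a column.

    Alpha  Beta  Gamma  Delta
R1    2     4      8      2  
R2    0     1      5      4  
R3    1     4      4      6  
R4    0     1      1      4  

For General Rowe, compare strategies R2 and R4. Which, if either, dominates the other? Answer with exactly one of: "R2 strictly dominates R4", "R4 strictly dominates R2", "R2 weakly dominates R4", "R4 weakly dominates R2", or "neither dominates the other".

R2's payoffs vs R4's, by General Cole's action — Alpha: 0=0, Beta: 1=1, Gamma: 5>1, Delta: 4=4.
R2 is at least as good everywhere and strictly better somewhere (tied only at Alpha, Beta, Delta), so R2 weakly but not strictly dominates R4.

R2 weakly dominates R4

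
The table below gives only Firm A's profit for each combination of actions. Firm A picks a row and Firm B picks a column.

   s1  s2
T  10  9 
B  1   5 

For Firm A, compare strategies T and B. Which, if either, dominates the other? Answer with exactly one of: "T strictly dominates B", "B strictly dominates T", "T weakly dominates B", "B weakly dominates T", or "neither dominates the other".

T strictly dominates B

Compare T to B across every action of Firm B: s1: 10>1, s2: 9>5.
Every comparison favours T, so T strictly dominates B.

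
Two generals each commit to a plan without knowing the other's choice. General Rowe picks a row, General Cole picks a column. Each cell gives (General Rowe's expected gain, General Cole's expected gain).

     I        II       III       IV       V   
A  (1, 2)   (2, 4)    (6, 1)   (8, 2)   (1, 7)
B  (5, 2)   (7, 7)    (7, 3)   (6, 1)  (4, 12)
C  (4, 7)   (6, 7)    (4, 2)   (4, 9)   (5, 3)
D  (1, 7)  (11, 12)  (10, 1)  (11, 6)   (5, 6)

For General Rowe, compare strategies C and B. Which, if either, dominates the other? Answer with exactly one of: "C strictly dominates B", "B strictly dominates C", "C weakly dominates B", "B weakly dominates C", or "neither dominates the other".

neither dominates the other

C's payoffs vs B's, by General Cole's action — I: 4<5, II: 6<7, III: 4<7, IV: 4<6, V: 5>4.
C does better at V but worse at I, II, III, IV; neither strategy dominates the other.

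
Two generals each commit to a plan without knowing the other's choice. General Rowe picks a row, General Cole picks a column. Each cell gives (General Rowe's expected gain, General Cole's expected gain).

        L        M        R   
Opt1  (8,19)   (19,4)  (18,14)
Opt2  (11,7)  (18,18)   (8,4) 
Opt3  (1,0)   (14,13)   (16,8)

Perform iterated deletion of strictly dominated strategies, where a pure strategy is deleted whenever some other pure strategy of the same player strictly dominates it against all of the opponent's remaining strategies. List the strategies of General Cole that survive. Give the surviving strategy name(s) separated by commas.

Row Opt3 is eliminated: Opt1 beats it against every remaining column (L: 8>1, M: 19>14, R: 18>16).
General Cole's strategy R is strictly dominated by L (Opt1: 19>14, Opt2: 7>4) and is removed.
Among the remaining strategies, none is strictly dominated by another pure strategy of the same player, so the elimination stops.
Surviving strategies — General Rowe: {Opt1, Opt2}; General Cole: {L, M}.

L, M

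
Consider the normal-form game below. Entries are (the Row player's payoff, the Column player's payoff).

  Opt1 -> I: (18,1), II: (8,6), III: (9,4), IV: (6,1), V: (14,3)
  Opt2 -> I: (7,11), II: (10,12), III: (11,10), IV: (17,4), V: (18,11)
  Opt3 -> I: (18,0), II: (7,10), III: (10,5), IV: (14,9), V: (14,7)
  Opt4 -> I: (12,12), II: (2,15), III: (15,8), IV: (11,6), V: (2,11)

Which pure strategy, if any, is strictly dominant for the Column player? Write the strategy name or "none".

II

II vs I: Opt1: 6>1, Opt2: 12>11, Opt3: 10>0, Opt4: 15>12.
II vs III: Opt1: 6>4, Opt2: 12>10, Opt3: 10>5, Opt4: 15>8.
II vs IV: Opt1: 6>1, Opt2: 12>4, Opt3: 10>9, Opt4: 15>6.
II vs V: Opt1: 6>3, Opt2: 12>11, Opt3: 10>7, Opt4: 15>11.
II strictly beats every other strategy against every opponent action, so it is strictly dominant.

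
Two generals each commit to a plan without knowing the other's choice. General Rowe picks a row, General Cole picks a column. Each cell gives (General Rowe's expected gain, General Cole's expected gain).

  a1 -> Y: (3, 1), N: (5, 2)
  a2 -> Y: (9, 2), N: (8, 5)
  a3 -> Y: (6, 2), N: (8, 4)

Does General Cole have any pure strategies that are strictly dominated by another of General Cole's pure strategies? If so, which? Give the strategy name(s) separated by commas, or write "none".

N strictly dominates Y — a1: 2>1, a2: 5>2, a3: 4>2.
N is not dominated — it holds its own against Y at a1 (2>1).

Y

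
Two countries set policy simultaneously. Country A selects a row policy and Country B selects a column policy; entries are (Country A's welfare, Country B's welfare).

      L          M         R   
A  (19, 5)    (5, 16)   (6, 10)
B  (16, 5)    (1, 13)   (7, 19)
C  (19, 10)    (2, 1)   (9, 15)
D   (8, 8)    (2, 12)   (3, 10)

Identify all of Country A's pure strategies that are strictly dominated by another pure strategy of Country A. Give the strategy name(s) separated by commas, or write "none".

B, D

A is not dominated — it holds its own against B at L (19>16); C at L (19=19); D at L (19>8).
C strictly dominates B — L: 19>16, M: 2>1, R: 9>7.
C: no other strategy beats it everywhere (A at L (19=19); B at L (19>16); D at L (19>8)).
A strictly dominates D — L: 19>8, M: 5>2, R: 6>3.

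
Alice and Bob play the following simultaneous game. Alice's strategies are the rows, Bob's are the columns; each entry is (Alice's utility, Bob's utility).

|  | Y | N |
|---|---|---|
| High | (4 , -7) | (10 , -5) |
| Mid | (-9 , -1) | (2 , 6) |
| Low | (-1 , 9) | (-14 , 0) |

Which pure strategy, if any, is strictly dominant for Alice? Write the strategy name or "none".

High

High vs Mid: Y: 4>-9, N: 10>2.
High vs Low: Y: 4>-1, N: 10>-14.
High strictly beats every other strategy against every opponent action, so it is strictly dominant.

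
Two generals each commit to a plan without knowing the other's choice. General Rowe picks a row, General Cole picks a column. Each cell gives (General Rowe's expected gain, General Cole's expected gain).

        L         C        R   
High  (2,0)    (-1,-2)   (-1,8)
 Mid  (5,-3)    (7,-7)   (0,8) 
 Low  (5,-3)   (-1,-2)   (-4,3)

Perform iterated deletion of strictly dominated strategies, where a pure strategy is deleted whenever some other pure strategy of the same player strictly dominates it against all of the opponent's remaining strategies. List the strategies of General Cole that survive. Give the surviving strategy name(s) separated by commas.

Row High is eliminated: Mid beats it against every remaining column (L: 5>2, C: 7>-1, R: 0>-1).
General Cole's strategy L is strictly dominated by R (Mid: 8>-3, Low: 3>-3) and is removed.
For General Rowe, Mid strictly dominates Low on the remaining columns (C: 7>-1, R: 0>-4); eliminate Low.
Column C is eliminated: R beats it against every remaining row (Mid: 8>-7).
Among the remaining strategies, none is strictly dominated by another pure strategy of the same player, so the elimination stops.
Surviving strategies — General Rowe: {Mid}; General Cole: {R}.

R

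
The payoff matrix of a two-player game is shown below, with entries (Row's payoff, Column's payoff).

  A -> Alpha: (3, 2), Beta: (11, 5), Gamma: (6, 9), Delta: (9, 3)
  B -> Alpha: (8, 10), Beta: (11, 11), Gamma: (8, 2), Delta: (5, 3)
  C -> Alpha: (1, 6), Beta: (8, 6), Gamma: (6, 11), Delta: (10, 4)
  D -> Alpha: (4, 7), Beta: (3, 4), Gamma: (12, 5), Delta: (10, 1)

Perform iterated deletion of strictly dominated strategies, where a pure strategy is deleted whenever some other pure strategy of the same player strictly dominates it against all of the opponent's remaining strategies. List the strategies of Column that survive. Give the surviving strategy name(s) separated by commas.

Alpha, Beta, Gamma

Column Delta is eliminated: Beta beats it against every remaining row (A: 5>3, B: 11>3, C: 6>4, D: 4>1).
For Row, B strictly dominates C on the remaining columns (Alpha: 8>1, Beta: 11>8, Gamma: 8>6); eliminate C.
Among the remaining strategies, none is strictly dominated by another pure strategy of the same player, so the elimination stops.
Surviving strategies — Row: {A, B, D}; Column: {Alpha, Beta, Gamma}.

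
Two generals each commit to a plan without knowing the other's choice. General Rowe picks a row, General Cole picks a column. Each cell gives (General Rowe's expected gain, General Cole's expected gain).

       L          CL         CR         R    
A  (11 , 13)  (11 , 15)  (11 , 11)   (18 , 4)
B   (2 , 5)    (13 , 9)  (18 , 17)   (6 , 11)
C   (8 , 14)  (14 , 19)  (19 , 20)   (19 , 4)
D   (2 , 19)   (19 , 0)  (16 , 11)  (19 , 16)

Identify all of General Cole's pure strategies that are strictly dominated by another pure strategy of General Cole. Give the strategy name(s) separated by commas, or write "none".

L: no other strategy beats it everywhere (CL at D (19>0); CR at A (13>11); R at A (13>4)).
Nothing dominates CL: L at A (15>13); CR at A (15>11); R at A (15>4).
Nothing dominates CR: L at B (17>5); CL at B (17>9); R at A (11>4).
Nothing dominates R: L at B (11>5); CL at B (11>9); CR at D (16>11).

none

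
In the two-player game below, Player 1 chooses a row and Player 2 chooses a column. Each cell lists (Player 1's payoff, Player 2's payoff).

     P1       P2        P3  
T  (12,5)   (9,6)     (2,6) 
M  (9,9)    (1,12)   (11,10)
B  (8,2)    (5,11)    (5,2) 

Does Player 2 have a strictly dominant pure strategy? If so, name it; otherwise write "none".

P1 fails to dominate P2 at T (5<6).
P2 fails to dominate P3 at T (6=6).
P3 fails to dominate P1 at B (2=2).
No single strategy dominates all the others.

none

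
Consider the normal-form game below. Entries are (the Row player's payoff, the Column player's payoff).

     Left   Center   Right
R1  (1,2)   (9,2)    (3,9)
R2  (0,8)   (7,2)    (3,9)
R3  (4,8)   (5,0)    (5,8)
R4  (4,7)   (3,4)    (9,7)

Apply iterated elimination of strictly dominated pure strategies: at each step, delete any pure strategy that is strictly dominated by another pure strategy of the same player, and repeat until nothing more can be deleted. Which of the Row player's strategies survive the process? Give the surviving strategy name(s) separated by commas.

R3, R4

Column Center is eliminated: Right beats it against every remaining row (R1: 9>2, R2: 9>2, R3: 8>0, R4: 7>4).
For the Row player, R3 strictly dominates R1 on the remaining columns (Left: 4>1, Right: 5>3); eliminate R1.
Row R2 is eliminated: R3 beats it against every remaining column (Left: 4>0, Right: 5>3).
Among the remaining strategies, none is strictly dominated by another pure strategy of the same player, so the elimination stops.
Surviving strategies — the Row player: {R3, R4}; the Column player: {Left, Right}.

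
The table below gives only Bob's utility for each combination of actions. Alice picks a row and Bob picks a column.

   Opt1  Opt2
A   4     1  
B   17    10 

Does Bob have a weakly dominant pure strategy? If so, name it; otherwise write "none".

Opt1

Opt1 vs Opt2: A: 4>1, B: 17>10.
Opt1 is at least as good as every other strategy against every opponent action, so it is weakly dominant.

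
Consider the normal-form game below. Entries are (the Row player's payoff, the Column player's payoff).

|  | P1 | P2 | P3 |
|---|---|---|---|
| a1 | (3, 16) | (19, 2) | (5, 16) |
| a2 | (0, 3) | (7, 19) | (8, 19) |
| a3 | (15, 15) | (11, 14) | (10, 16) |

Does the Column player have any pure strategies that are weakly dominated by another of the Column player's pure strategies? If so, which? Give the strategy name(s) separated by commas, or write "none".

P1 is weakly dominated by P3 (a1: 16=16, a2: 19>3, a3: 16>15).
P2 is weakly dominated by P3 (a1: 16>2, a2: 19=19, a3: 16>14).
Nothing dominates P3: P1 at a2 (19>3); P2 at a1 (16>2).

P1, P2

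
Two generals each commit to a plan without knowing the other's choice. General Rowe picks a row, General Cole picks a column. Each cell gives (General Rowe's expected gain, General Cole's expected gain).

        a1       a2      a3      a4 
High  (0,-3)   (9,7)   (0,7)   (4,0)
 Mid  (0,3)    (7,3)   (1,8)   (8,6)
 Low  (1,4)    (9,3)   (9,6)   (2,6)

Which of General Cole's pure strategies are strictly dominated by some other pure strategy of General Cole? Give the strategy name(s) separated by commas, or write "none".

a1

a1 is strictly dominated by a3 (High: 7>-3, Mid: 8>3, Low: 6>4).
Nothing dominates a2: a1 at High (7>-3); a3 at High (7=7); a4 at High (7>0).
a3: no other strategy beats it everywhere (a1 at High (7>-3); a2 at High (7=7); a4 at High (7>0)).
Nothing dominates a4: a1 at High (0>-3); a2 at Mid (6>3); a3 at Low (6=6).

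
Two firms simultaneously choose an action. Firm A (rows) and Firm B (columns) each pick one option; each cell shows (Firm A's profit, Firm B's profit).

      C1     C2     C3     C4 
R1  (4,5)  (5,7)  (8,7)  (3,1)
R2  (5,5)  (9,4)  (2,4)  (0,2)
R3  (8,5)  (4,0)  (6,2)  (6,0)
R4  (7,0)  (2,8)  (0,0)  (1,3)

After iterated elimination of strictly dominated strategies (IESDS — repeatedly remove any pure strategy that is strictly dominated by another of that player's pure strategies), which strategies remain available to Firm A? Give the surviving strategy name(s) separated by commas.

R1, R2, R3

For Firm A, R3 strictly dominates R4 on the remaining columns (C1: 8>7, C2: 4>2, C3: 6>0, C4: 6>1); eliminate R4.
Firm B's strategy C4 is strictly dominated by C1 (R1: 5>1, R2: 5>2, R3: 5>0) and is removed.
Among the remaining strategies, none is strictly dominated by another pure strategy of the same player, so the elimination stops.
Surviving strategies — Firm A: {R1, R2, R3}; Firm B: {C1, C2, C3}.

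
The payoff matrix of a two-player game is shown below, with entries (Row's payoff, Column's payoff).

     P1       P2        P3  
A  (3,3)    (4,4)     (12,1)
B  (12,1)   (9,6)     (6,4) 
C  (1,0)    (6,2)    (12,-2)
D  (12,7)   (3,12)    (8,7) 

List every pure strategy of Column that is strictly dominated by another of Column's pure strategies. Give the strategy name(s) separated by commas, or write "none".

P1, P3

P1 is strictly dominated by P2 (A: 4>3, B: 6>1, C: 2>0, D: 12>7).
P2: no other strategy beats it everywhere (P1 at A (4>3); P3 at A (4>1)).
P3: dominated, since P2 does at least as well everywhere (A: 4>1, B: 6>4, C: 2>-2, D: 12>7).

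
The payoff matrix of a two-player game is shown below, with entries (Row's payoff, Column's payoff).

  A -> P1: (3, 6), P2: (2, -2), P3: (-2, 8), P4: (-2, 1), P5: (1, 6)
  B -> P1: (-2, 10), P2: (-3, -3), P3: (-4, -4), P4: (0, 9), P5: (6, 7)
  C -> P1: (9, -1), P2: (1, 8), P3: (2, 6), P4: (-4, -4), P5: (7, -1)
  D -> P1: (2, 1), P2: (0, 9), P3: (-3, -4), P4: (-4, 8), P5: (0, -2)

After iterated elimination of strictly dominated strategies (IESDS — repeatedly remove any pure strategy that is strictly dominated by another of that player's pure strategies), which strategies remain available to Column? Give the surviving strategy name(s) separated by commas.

P2, P3

For Row, A strictly dominates D on the remaining columns (P1: 3>2, P2: 2>0, P3: -2>-3, P4: -2>-4, P5: 1>0); eliminate D.
Column P4 is eliminated: P1 beats it against every remaining row (A: 6>1, B: 10>9, C: -1>-4).
Row B is eliminated: C beats it against every remaining column (P1: 9>-2, P2: 1>-3, P3: 2>-4, P5: 7>6).
Column P1 is eliminated: P3 beats it against every remaining row (A: 8>6, C: 6>-1).
For Column, P3 strictly dominates P5 on the remaining rows (A: 8>6, C: 6>-1); eliminate P5.
Among the remaining strategies, none is strictly dominated by another pure strategy of the same player, so the elimination stops.
Surviving strategies — Row: {A, C}; Column: {P2, P3}.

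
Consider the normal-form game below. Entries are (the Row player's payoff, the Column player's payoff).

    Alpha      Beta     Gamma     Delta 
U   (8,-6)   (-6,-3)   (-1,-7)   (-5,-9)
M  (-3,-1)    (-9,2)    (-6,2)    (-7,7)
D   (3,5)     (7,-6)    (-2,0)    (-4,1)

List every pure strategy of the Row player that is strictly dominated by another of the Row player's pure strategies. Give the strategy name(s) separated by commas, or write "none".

M

U is not dominated — it holds its own against M at Alpha (8>-3); D at Alpha (8>3).
M is strictly dominated by U (Alpha: 8>-3, Beta: -6>-9, Gamma: -1>-6, Delta: -5>-7).
D is not dominated — it holds its own against U at Beta (7>-6); M at Alpha (3>-3).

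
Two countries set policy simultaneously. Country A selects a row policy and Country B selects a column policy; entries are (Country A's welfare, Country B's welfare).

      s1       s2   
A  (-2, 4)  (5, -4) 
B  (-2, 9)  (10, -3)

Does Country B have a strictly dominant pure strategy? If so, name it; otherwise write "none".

s1 vs s2: A: 4>-4, B: 9>-3.
s1 strictly beats every other strategy against every opponent action, so it is strictly dominant.

s1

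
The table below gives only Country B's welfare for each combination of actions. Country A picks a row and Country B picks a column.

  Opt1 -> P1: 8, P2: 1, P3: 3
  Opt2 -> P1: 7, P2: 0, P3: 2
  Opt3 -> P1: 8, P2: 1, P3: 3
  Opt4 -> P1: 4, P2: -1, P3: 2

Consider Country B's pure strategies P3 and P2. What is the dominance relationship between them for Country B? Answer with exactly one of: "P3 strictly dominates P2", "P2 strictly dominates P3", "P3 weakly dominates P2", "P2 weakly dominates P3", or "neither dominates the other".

P3's payoffs vs P2's, by Country A's action — Opt1: 3>1, Opt2: 2>0, Opt3: 3>1, Opt4: 2>-1.
Every comparison favours P3, so P3 strictly dominates P2.

P3 strictly dominates P2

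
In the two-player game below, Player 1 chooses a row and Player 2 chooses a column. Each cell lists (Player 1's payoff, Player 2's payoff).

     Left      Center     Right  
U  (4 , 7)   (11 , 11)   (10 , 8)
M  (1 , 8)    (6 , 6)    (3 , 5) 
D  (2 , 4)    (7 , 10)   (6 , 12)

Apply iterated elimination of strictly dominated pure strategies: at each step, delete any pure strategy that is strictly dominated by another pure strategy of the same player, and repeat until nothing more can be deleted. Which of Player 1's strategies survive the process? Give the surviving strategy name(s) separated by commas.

U

Player 1's strategy M is strictly dominated by U (Left: 4>1, Center: 11>6, Right: 10>3) and is removed.
Player 1's strategy D is strictly dominated by U (Left: 4>2, Center: 11>7, Right: 10>6) and is removed.
Player 2's strategy Left is strictly dominated by Center (U: 11>7) and is removed.
Column Right is eliminated: Center beats it against every remaining row (U: 11>8).
Among the remaining strategies, none is strictly dominated by another pure strategy of the same player, so the elimination stops.
Surviving strategies — Player 1: {U}; Player 2: {Center}.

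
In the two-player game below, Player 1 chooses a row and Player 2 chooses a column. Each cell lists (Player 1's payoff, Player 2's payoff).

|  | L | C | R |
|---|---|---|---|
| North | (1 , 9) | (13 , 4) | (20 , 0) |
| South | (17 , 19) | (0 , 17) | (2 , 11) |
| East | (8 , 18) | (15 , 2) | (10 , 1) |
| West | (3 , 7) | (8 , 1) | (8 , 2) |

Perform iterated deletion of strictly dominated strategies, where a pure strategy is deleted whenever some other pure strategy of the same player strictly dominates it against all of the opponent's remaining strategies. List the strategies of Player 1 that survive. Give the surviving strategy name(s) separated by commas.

South

For Player 1, East strictly dominates West on the remaining columns (L: 8>3, C: 15>8, R: 10>8); eliminate West.
Player 2's strategy C is strictly dominated by L (North: 9>4, South: 19>17, East: 18>2) and is removed.
For Player 2, L strictly dominates R on the remaining rows (North: 9>0, South: 19>11, East: 18>1); eliminate R.
Row North is eliminated: South beats it against every remaining column (L: 17>1).
For Player 1, South strictly dominates East on the remaining columns (L: 17>8); eliminate East.
Among the remaining strategies, none is strictly dominated by another pure strategy of the same player, so the elimination stops.
Surviving strategies — Player 1: {South}; Player 2: {L}.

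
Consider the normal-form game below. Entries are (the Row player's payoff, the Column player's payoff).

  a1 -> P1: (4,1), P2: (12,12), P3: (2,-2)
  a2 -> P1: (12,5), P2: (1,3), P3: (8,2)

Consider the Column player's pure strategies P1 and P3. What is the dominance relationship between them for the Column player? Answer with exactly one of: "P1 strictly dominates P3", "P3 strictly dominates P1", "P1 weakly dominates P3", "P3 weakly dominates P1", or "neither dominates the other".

P1's payoffs vs P3's, by the Row player's action — a1: 1>-2, a2: 5>2.
P1 gives a strictly higher payoff against each choice by the Row player, so P1 strictly dominates P3.

P1 strictly dominates P3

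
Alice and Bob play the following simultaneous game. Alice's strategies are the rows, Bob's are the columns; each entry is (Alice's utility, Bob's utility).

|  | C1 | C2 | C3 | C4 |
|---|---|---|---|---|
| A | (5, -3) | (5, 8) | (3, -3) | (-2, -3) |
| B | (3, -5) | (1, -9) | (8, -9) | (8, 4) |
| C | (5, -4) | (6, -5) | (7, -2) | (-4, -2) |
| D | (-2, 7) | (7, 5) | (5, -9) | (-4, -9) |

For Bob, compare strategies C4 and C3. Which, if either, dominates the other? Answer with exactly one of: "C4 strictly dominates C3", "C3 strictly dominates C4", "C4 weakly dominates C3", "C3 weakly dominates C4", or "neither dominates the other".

C4 weakly dominates C3

C4's payoffs vs C3's, by Alice's action — A: -3=-3, B: 4>-9, C: -2=-2, D: -9=-9.
C4 is at least as good everywhere and strictly better somewhere (tied only at A, C, D), so C4 weakly but not strictly dominates C3.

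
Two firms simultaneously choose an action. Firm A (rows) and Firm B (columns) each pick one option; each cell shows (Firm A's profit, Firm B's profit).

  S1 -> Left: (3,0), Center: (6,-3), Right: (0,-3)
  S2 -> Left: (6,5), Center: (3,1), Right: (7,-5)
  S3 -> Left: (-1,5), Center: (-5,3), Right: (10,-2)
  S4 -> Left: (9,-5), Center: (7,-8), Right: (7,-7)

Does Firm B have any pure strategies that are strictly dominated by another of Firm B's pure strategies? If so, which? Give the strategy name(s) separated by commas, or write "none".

Left: no other strategy beats it everywhere (Center at S1 (0>-3); Right at S1 (0>-3)).
Left strictly dominates Center — S1: 0>-3, S2: 5>1, S3: 5>3, S4: -5>-8.
Right: dominated, since Left does at least as well everywhere (S1: 0>-3, S2: 5>-5, S3: 5>-2, S4: -5>-7).

Center, Right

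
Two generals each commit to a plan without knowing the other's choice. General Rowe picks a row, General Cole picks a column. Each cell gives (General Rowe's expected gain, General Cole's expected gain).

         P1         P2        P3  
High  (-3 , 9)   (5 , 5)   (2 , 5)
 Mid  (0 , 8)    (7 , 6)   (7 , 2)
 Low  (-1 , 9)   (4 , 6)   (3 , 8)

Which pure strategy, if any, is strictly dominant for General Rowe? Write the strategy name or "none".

Mid

Mid vs High: P1: 0>-3, P2: 7>5, P3: 7>2.
Mid vs Low: P1: 0>-1, P2: 7>4, P3: 7>3.
Mid strictly beats every other strategy against every opponent action, so it is strictly dominant.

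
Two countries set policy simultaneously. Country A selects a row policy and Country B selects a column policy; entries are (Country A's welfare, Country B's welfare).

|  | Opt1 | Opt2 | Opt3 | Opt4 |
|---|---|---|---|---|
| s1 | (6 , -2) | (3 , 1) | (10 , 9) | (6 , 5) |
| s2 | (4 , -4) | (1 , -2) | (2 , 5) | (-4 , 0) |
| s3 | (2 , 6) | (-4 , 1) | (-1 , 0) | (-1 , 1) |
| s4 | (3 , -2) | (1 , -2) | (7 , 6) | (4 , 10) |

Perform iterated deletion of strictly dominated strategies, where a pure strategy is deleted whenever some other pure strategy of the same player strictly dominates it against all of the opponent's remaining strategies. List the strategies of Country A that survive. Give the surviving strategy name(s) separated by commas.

s1

Row s2 is eliminated: s1 beats it against every remaining column (Opt1: 6>4, Opt2: 3>1, Opt3: 10>2, Opt4: 6>-4).
Row s3 is eliminated: s1 beats it against every remaining column (Opt1: 6>2, Opt2: 3>-4, Opt3: 10>-1, Opt4: 6>-1).
Country A's strategy s4 is strictly dominated by s1 (Opt1: 6>3, Opt2: 3>1, Opt3: 10>7, Opt4: 6>4) and is removed.
Column Opt1 is eliminated: Opt2 beats it against every remaining row (s1: 1>-2).
Country B's strategy Opt2 is strictly dominated by Opt3 (s1: 9>1) and is removed.
Country B's strategy Opt4 is strictly dominated by Opt3 (s1: 9>5) and is removed.
Among the remaining strategies, none is strictly dominated by another pure strategy of the same player, so the elimination stops.
Surviving strategies — Country A: {s1}; Country B: {Opt3}.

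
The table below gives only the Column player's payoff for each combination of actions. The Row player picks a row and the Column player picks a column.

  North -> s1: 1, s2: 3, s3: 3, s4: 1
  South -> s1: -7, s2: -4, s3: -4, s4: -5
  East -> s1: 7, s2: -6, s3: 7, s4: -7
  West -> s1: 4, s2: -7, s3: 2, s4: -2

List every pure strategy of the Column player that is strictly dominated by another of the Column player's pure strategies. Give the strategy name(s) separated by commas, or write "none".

Nothing dominates s1: s2 at East (7>-6); s3 at East (7=7); s4 at North (1=1).
Nothing dominates s2: s1 at North (3>1); s3 at North (3=3); s4 at North (3>1).
s3: no other strategy beats it everywhere (s1 at North (3>1); s2 at North (3=3); s4 at North (3>1)).
s4: dominated, since s3 does at least as well everywhere (North: 3>1, South: -4>-5, East: 7>-7, West: 2>-2).

s4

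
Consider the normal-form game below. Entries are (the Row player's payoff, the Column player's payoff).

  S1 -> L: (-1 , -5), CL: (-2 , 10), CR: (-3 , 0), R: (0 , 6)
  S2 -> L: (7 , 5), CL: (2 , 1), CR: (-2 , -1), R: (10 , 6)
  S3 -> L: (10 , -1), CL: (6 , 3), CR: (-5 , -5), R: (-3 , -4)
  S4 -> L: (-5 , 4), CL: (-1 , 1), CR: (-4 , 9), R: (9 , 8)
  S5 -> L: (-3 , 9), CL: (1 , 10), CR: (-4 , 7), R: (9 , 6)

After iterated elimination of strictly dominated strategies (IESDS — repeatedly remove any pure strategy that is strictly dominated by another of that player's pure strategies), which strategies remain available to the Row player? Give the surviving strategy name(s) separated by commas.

For the Row player, S2 strictly dominates S1 on the remaining columns (L: 7>-1, CL: 2>-2, CR: -2>-3, R: 10>0); eliminate S1.
For the Row player, S2 strictly dominates S4 on the remaining columns (L: 7>-5, CL: 2>-1, CR: -2>-4, R: 10>9); eliminate S4.
The Row player's strategy S5 is strictly dominated by S2 (L: 7>-3, CL: 2>1, CR: -2>-4, R: 10>9) and is removed.
For the Column player, L strictly dominates CR on the remaining rows (S2: 5>-1, S3: -1>-5); eliminate CR.
Among the remaining strategies, none is strictly dominated by another pure strategy of the same player, so the elimination stops.
Surviving strategies — the Row player: {S2, S3}; the Column player: {L, CL, R}.

S2, S3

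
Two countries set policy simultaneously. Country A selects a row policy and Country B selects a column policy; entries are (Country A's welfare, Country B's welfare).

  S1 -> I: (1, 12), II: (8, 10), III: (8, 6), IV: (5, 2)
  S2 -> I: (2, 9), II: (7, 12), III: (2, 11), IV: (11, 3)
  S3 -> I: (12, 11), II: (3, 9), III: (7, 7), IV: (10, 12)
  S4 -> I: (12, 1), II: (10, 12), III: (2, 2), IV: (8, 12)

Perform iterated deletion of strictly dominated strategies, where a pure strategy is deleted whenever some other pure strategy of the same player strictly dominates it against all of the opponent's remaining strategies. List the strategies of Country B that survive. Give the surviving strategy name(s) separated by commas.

Column III is eliminated: II beats it against every remaining row (S1: 10>6, S2: 12>11, S3: 9>7, S4: 12>2).
For Country A, S4 strictly dominates S1 on the remaining columns (I: 12>1, II: 10>8, IV: 8>5); eliminate S1.
Among the remaining strategies, none is strictly dominated by another pure strategy of the same player, so the elimination stops.
Surviving strategies — Country A: {S2, S3, S4}; Country B: {I, II, IV}.

I, II, IV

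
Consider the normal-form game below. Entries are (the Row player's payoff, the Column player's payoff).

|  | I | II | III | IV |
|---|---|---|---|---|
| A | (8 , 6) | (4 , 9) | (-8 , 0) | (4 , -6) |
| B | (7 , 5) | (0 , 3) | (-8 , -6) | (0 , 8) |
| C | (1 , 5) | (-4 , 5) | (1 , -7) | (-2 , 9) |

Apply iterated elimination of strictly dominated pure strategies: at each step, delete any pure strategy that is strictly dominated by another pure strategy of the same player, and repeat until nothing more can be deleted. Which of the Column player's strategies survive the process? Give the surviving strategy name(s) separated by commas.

Column III is eliminated: I beats it against every remaining row (A: 6>0, B: 5>-6, C: 5>-7).
Row B is eliminated: A beats it against every remaining column (I: 8>7, II: 4>0, IV: 4>0).
For the Row player, A strictly dominates C on the remaining columns (I: 8>1, II: 4>-4, IV: 4>-2); eliminate C.
For the Column player, II strictly dominates I on the remaining rows (A: 9>6); eliminate I.
For the Column player, II strictly dominates IV on the remaining rows (A: 9>-6); eliminate IV.
Among the remaining strategies, none is strictly dominated by another pure strategy of the same player, so the elimination stops.
Surviving strategies — the Row player: {A}; the Column player: {II}.

II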